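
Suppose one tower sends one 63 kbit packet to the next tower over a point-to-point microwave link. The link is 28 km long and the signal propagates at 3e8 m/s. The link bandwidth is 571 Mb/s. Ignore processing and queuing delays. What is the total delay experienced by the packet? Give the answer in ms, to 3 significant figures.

L = 63000 bits.
Transmission delay = L/R = 63000 / 571000000 = 0.110333 ms.
Propagation delay = d/s = 28000 m / 300000000 m/s = 0.0933333 ms.
Total = 0.204 ms.

0.204 ms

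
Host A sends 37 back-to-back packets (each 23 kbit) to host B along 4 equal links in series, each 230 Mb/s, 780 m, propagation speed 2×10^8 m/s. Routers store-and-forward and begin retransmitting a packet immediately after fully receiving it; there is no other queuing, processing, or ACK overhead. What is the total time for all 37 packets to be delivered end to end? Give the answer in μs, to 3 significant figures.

4020 μs

Per-hop transmission t_tx = L/R = 23000/230000000 = 100 μs.
Per-hop propagation t_prop = 780/200000000 = 3.9 μs.
Pipeline fill: first packet needs 4·t_tx to clear all hops; remaining 36 packets each add one t_tx.
Total = (4+37-1)·t_tx + 4·t_prop = 40·100 + 4·3.9 = 4020 μs.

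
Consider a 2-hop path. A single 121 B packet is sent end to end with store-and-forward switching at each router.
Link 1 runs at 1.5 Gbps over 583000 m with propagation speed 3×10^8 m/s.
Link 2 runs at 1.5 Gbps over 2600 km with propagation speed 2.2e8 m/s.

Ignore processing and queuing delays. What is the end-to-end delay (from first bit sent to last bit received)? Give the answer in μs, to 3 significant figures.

L = 121 × 8 = 968 bits.
Transmission delay per hop = L/R = 968/1500000000 = 0.645333 μs; 2 hops → 1.29067 μs.
Propagation delays (d/s per hop): 1943.33, 11818.2 μs; sum = 13761.5 μs.
End-to-end = 13800 μs.

13800 μs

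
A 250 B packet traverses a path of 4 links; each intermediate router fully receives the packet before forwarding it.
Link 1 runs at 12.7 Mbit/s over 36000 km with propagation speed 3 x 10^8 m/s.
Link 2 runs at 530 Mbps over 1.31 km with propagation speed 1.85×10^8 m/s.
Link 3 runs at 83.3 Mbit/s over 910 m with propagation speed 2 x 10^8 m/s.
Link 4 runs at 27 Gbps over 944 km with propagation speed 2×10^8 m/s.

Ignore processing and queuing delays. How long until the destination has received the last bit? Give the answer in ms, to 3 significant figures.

L = 250 × 8 = 2000 bits.
Transmission delays (L/R per hop): 0.15748, 0.00377358, 0.0240096, 7.40741e-05 ms; sum = 0.185338 ms.
Propagation delays (d/s per hop): 120, 0.00708108, 0.00455, 4.72 ms; sum = 124.732 ms.
End-to-end = 125 ms.

125 ms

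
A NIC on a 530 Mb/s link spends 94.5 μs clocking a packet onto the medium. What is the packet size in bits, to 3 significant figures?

L = R × t_tx = 530000000 b/s × 9.45e-05 s = 50085 bits.

50100 bits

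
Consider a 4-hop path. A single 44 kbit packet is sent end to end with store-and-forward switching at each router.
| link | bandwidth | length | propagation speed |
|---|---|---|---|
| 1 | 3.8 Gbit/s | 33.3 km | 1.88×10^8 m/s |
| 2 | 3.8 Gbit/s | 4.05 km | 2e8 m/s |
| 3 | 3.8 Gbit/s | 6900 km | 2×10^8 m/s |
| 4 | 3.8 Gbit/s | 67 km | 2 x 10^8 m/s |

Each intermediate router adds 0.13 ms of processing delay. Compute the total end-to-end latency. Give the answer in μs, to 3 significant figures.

35500 μs

L = 44000 bits.
Transmission delay per hop = L/R = 44000/3800000000 = 11.5789 μs; 4 hops → 46.3158 μs.
Propagation delays (d/s per hop): 177.128, 20.25, 34500, 335 μs; sum = 35032.4 μs.
Processing at 3 router(s): 3 × 0.13 ms = 390 μs.
End-to-end = 35500 μs.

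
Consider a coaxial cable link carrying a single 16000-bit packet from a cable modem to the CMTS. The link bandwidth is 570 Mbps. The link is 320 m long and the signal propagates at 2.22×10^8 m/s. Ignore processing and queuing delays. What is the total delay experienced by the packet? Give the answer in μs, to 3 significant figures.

Transmission delay = L/R = 16000 / 570000000 = 28.0702 μs.
Propagation delay = d/s = 320 m / 2.22e+08 m/s = 1.44144 μs.
Total = 29.5 μs.

29.5 μs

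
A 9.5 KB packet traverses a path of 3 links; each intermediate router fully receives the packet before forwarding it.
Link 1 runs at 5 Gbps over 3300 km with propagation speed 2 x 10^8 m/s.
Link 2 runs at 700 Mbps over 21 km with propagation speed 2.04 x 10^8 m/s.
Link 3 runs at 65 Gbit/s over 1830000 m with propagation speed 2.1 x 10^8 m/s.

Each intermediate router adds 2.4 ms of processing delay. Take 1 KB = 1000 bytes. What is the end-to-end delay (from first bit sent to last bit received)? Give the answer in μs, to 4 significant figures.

L = 76000 bits.
Transmission delays (L/R per hop): 15.2, 108.571, 1.16923 μs; sum = 124.941 μs.
Propagation delays (d/s per hop): 16500, 102.941, 8714.29 μs; sum = 25317.2 μs.
Processing at 2 router(s): 2 × 2.4 ms = 4800 μs.
End-to-end = 30240 μs.

30240 μs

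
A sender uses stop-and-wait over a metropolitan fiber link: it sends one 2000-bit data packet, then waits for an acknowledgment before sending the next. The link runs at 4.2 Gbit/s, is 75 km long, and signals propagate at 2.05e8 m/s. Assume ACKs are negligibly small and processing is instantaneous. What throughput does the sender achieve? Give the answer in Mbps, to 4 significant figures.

2.732 Mbps

t_tx = L/R = 2000/4200000000 = 4.7619e-07 s.
t_prop = 75000/2.05e+08 = 0.000365854 s; RTT = 0.000731707 s.
Cycle = t_tx + RTT = 0.000732184 s.
Throughput = L / cycle = 2000 / 0.000732184 = 2.732 Mbps.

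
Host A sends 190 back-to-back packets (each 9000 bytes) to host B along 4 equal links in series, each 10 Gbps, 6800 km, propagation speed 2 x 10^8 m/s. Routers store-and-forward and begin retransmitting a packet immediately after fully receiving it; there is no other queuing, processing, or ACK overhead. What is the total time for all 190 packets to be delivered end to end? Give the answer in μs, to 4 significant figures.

137400 μs

Per-hop transmission t_tx = L/R = 72000/10000000000 = 7.2 μs.
Per-hop propagation t_prop = 6800000/200000000 = 34000 μs.
Pipeline fill: first packet needs 4·t_tx to clear all hops; remaining 189 packets each add one t_tx.
Total = (4+190-1)·t_tx + 4·t_prop = 193·7.2 + 4·34000 = 137400 μs.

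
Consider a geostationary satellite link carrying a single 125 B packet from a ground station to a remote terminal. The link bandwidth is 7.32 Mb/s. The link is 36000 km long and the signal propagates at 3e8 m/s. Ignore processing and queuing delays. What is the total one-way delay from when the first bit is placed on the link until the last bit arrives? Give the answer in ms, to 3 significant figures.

120 ms

L = 125 × 8 = 1000 bits.
Transmission delay = L/R = 1000 / 7320000 = 0.136612 ms.
Propagation delay = d/s = 36000000 m / 300000000 m/s = 120 ms.
Total = 120 ms.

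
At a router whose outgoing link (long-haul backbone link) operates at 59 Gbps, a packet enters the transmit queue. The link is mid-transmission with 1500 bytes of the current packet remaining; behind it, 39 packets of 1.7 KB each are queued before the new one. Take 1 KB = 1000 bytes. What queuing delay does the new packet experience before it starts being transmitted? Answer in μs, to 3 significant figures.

9.19 μs

Each queued packet: L/R = 13600/59000000000 = 0.230508 μs.
39 queued → 8.98983 μs.
Plus remaining 12000 bits of current packet: 0.20339 μs.
Queuing delay = 9.19 μs.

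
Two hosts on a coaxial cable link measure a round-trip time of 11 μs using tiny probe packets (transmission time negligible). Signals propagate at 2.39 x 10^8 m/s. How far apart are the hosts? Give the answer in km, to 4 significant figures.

One-way propagation = RTT/2 = 5.5 μs.
d = s × t = 239000000 × 5.5e-06 = 1.315 km.

1.315 km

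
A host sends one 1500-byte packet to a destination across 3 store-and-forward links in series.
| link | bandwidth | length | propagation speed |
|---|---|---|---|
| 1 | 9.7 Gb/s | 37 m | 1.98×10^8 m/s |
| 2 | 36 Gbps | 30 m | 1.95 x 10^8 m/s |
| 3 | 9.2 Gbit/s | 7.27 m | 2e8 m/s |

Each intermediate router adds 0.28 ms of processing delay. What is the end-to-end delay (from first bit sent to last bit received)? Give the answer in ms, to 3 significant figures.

L = 1500 × 8 = 12000 bits.
Transmission delays (L/R per hop): 0.00123711, 0.000333333, 0.00130435 ms; sum = 0.00287479 ms.
Propagation delays (d/s per hop): 0.000186869, 0.000153846, 3.635e-05 ms; sum = 0.000377065 ms.
Processing at 2 router(s): 2 × 0.28 ms = 0.56 ms.
End-to-end = 0.563 ms.

0.563 ms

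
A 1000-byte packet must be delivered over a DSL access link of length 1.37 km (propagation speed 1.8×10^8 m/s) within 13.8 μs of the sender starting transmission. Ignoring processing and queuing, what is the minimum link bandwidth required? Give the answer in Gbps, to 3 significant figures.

L = 8000 bits.
Propagation delay = 1370 / 180000000 = 7.61111 μs.
Transmission budget = 13.8 − 7.61111 = 6.18889 μs.
R ≥ L / t_tx = 8000 bits / 6.18889e-06 s = 1.29 Gbps.

1.29 Gbps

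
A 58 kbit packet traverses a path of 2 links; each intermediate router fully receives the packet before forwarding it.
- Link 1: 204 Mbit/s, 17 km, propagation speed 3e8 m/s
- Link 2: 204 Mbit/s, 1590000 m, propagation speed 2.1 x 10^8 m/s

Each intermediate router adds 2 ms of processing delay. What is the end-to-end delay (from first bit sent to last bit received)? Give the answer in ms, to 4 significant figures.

L = 58000 bits.
Transmission delay per hop = L/R = 58000/204000000 = 0.284314 ms; 2 hops → 0.568627 ms.
Propagation delays (d/s per hop): 0.0566667, 7.57143 ms; sum = 7.6281 ms.
Processing at 1 router(s): 1 × 2 ms = 2 ms.
End-to-end = 10.20 ms.

10.20 ms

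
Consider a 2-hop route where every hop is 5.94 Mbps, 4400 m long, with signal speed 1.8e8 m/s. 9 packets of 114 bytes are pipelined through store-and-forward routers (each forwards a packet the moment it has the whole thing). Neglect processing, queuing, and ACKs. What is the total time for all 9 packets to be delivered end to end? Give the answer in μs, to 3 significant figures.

Per-hop transmission t_tx = L/R = 912/5940000 = 153.535 μs.
Per-hop propagation t_prop = 4400/180000000 = 24.4444 μs.
Pipeline fill: first packet needs 2·t_tx to clear all hops; remaining 8 packets each add one t_tx.
Total = (2+9-1)·t_tx + 2·t_prop = 10·153.535 + 2·24.4444 = 1580 μs.

1580 μs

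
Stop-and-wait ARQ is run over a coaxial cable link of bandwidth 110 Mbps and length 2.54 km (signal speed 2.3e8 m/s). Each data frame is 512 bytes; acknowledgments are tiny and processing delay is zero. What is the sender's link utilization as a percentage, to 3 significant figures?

t_tx = L/R = 4096/110000000 = 3.72364e-05 s.
t_prop = 2540/2.3e+08 = 1.10435e-05 s; RTT = 2.2087e-05 s.
Cycle = t_tx + RTT = 5.93233e-05 s.
Utilization = t_tx / cycle = 3.72364e-05/5.93233e-05 = 62.8 %.

62.8 %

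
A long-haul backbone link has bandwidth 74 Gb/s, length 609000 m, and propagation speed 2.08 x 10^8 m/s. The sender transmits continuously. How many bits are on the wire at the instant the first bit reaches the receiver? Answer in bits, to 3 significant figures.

217000000 bits

Propagation delay = 609000 / 208000000 = 0.00292788 s.
BDP = R × t_prop = 74000000000 × 0.00292788 = 216663000 bits.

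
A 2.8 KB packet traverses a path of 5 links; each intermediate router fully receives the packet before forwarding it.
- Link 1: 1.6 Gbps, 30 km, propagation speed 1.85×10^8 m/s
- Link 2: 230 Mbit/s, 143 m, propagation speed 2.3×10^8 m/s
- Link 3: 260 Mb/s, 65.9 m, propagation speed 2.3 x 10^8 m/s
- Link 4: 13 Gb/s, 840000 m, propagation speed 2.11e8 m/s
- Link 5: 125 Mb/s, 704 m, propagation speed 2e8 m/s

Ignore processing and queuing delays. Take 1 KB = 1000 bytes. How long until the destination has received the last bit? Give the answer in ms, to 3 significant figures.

L = 22400 bits.
Transmission delays (L/R per hop): 0.014, 0.0973913, 0.0861538, 0.00172308, 0.1792 ms; sum = 0.378468 ms.
Propagation delays (d/s per hop): 0.162162, 0.000621739, 0.000286522, 3.98104, 0.00352 ms; sum = 4.14763 ms.
End-to-end = 4.53 ms.

4.53 ms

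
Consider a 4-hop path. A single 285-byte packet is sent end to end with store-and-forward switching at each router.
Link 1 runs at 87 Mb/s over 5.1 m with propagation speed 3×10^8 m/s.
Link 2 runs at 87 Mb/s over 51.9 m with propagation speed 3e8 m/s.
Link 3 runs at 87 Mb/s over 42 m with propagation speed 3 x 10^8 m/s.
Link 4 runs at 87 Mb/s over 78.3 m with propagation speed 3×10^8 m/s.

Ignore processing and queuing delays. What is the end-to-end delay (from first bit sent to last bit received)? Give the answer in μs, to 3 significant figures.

L = 285 × 8 = 2280 bits.
Transmission delay per hop = L/R = 2280/87000000 = 26.2069 μs; 4 hops → 104.828 μs.
Propagation delays (d/s per hop): 0.017, 0.173, 0.14, 0.261 μs; sum = 0.591 μs.
End-to-end = 105 μs.

105 μs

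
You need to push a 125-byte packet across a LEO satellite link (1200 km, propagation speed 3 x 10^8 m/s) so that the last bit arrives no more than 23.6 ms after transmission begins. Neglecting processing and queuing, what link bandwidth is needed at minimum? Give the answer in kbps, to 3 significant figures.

51.0 kbps

L = 1000 bits.
Propagation delay = 1200000 / 300000000 = 4 ms.
Transmission budget = 23.6 − 4 = 19.6 ms.
R ≥ L / t_tx = 1000 bits / 0.0196 s = 51.0 kbps.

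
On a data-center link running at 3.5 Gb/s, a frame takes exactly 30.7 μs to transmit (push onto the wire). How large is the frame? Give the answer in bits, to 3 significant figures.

L = R × t_tx = 3500000000 b/s × 3.07e-05 s = 107450 bits.

107000 bits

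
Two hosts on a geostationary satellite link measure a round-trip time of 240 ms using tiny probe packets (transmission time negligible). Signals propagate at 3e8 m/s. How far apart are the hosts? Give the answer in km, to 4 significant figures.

36000 km

One-way propagation = RTT/2 = 120 ms.
d = s × t = 300000000 × 0.12 = 36000 km.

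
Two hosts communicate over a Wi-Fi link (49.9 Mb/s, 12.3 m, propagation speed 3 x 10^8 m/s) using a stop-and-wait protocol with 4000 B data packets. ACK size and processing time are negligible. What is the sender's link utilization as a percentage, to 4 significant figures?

99.99 %

t_tx = L/R = 32000/49900000 = 0.000641283 s.
t_prop = 12.3/300000000 = 4.1e-08 s; RTT = 8.2e-08 s.
Cycle = t_tx + RTT = 0.000641365 s.
Utilization = t_tx / cycle = 0.000641283/0.000641365 = 99.99 %.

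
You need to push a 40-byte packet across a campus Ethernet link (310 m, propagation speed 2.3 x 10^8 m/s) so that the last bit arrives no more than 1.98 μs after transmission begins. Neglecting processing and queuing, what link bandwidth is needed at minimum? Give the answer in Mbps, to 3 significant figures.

506 Mbps

L = 320 bits.
Propagation delay = 310 / 2.3e+08 = 1.34783 μs.
Transmission budget = 1.98 − 1.34783 = 0.632174 μs.
R ≥ L / t_tx = 320 bits / 6.32174e-07 s = 506 Mbps.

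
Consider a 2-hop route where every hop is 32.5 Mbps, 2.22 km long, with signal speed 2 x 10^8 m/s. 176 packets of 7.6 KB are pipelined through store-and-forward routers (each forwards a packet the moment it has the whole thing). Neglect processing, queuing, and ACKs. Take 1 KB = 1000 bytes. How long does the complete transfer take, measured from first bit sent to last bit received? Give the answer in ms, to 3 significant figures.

Per-hop transmission t_tx = L/R = 60800/32500000 = 1.87077 ms.
Per-hop propagation t_prop = 2220/200000000 = 0.0111 ms.
Pipeline fill: first packet needs 2·t_tx to clear all hops; remaining 175 packets each add one t_tx.
Total = (2+176-1)·t_tx + 2·t_prop = 177·1.87077 + 2·0.0111 = 331 ms.

331 ms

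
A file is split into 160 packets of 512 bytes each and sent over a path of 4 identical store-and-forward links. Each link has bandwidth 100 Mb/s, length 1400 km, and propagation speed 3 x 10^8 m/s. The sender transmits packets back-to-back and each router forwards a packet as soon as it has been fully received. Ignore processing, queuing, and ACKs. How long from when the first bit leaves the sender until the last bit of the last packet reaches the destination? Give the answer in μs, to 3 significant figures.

Per-hop transmission t_tx = L/R = 4096/100000000 = 40.96 μs.
Per-hop propagation t_prop = 1400000/300000000 = 4666.67 μs.
Pipeline fill: first packet needs 4·t_tx to clear all hops; remaining 159 packets each add one t_tx.
Total = (4+160-1)·t_tx + 4·t_prop = 163·40.96 + 4·4666.67 = 25300 μs.

25300 μs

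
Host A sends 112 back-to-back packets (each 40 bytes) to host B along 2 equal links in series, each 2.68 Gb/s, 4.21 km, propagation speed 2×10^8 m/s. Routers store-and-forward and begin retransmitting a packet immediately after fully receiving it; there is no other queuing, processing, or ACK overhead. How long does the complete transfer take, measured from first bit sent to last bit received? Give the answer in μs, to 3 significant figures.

Per-hop transmission t_tx = L/R = 320/2680000000 = 0.119403 μs.
Per-hop propagation t_prop = 4210/200000000 = 21.05 μs.
Pipeline fill: first packet needs 2·t_tx to clear all hops; remaining 111 packets each add one t_tx.
Total = (2+112-1)·t_tx + 2·t_prop = 113·0.119403 + 2·21.05 = 55.6 μs.

55.6 μs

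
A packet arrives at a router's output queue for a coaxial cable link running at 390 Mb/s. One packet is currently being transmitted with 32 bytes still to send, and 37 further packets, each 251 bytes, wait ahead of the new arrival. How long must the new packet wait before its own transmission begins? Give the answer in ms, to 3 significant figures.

Each queued packet: L/R = 2008/390000000 = 0.00514872 ms.
37 queued → 0.190503 ms.
Plus remaining 256 bits of current packet: 0.00065641 ms.
Queuing delay = 0.191 ms.

0.191 ms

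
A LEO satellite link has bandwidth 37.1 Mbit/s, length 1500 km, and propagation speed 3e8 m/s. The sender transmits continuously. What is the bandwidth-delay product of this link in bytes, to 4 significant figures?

Propagation delay = 1500000 / 300000000 = 0.005 s.
BDP = R × t_prop = 37100000 × 0.005 = 185500 bits.
In bytes: 185500/8 = 23190 bytes.

23190 bytes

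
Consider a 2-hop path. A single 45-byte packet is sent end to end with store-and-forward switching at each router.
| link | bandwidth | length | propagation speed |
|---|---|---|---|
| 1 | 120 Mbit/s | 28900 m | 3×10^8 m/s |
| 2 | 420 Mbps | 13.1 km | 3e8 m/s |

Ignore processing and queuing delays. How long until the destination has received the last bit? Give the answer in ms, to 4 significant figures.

L = 45 × 8 = 360 bits.
Transmission delays (L/R per hop): 0.003, 0.000857143 ms; sum = 0.00385714 ms.
Propagation delays (d/s per hop): 0.0963333, 0.0436667 ms; sum = 0.14 ms.
End-to-end = 0.1439 ms.

0.1439 ms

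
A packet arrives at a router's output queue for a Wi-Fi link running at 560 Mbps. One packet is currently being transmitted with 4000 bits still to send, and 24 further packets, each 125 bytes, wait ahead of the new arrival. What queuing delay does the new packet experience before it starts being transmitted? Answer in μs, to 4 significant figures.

Each queued packet: L/R = 1000/560000000 = 1.78571 μs.
24 queued → 42.8571 μs.
Plus remaining 4000 bits of current packet: 7.14286 μs.
Queuing delay = 50.00 μs.

50.00 μs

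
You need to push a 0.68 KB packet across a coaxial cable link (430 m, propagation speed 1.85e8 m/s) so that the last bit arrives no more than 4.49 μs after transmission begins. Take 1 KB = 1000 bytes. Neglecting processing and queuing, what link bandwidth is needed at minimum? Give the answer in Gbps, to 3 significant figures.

2.51 Gbps

L = 5440 bits.
Propagation delay = 430 / 185000000 = 2.32432 μs.
Transmission budget = 4.49 − 2.32432 = 2.16568 μs.
R ≥ L / t_tx = 5440 bits / 2.16568e-06 s = 2.51 Gbps.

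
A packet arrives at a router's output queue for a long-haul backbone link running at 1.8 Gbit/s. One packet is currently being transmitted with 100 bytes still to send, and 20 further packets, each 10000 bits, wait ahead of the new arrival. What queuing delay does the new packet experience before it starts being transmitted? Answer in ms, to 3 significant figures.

0.112 ms

Each queued packet: L/R = 10000/1800000000 = 0.00555556 ms.
20 queued → 0.111111 ms.
Plus remaining 800 bits of current packet: 0.000444444 ms.
Queuing delay = 0.112 ms.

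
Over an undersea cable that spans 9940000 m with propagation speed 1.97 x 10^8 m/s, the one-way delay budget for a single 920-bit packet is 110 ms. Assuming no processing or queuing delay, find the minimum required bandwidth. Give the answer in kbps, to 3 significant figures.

Propagation delay = 9940000 / 197000000 = 50.4569 ms.
Transmission budget = 110 − 50.4569 = 59.5431 ms.
R ≥ L / t_tx = 920 bits / 0.0595431 s = 15.5 kbps.

15.5 kbps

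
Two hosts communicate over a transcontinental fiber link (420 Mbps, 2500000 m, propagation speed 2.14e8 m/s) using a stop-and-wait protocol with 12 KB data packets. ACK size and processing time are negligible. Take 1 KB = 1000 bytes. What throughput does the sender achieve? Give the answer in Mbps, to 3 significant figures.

4.07 Mbps

t_tx = L/R = 96000/420000000 = 0.000228571 s.
t_prop = 2500000/214000000 = 0.0116822 s; RTT = 0.0233645 s.
Cycle = t_tx + RTT = 0.0235931 s.
Throughput = L / cycle = 96000 / 0.0235931 = 4.07 Mbps.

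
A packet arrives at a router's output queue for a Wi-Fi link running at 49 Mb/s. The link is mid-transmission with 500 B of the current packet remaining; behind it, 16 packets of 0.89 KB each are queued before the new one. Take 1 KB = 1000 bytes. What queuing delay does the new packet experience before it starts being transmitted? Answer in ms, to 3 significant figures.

Each queued packet: L/R = 7120/49000000 = 0.145306 ms.
16 queued → 2.3249 ms.
Plus remaining 4000 bits of current packet: 0.0816327 ms.
Queuing delay = 2.41 ms.

2.41 ms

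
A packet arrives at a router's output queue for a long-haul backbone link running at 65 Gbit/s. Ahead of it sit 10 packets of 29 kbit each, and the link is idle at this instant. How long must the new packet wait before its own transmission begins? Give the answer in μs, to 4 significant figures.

Each queued packet: L/R = 29000/65000000000 = 0.446154 μs.
10 queued → 4.46154 μs.
Queuing delay = 4.462 μs.

4.462 μs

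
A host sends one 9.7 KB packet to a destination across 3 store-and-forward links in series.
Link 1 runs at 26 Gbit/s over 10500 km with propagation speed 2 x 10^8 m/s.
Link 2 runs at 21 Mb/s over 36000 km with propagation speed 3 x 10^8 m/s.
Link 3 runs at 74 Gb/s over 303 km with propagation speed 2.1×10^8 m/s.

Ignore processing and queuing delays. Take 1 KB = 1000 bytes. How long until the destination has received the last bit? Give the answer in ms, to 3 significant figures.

L = 77600 bits.
Transmission delays (L/R per hop): 0.00298462, 3.69524, 0.00104865 ms; sum = 3.69927 ms.
Propagation delays (d/s per hop): 52.5, 120, 1.44286 ms; sum = 173.943 ms.
End-to-end = 178 ms.

178 ms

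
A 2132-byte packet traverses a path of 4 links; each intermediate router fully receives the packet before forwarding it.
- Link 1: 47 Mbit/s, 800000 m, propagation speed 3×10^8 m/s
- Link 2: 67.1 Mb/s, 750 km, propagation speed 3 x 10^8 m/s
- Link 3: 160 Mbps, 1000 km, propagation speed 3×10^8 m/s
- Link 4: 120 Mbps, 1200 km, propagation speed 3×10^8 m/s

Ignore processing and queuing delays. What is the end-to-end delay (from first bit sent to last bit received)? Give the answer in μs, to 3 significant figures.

13400 μs

L = 2132 × 8 = 17056 bits.
Transmission delays (L/R per hop): 362.894, 254.188, 106.6, 142.133 μs; sum = 865.815 μs.
Propagation delays (d/s per hop): 2666.67, 2500, 3333.33, 4000 μs; sum = 12500 μs.
End-to-end = 13400 μs.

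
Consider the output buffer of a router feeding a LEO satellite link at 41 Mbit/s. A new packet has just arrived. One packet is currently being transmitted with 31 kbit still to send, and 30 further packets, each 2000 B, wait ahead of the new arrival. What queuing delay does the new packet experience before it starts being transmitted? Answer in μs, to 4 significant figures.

12460 μs

Each queued packet: L/R = 16000/41000000 = 390.244 μs.
30 queued → 11707.3 μs.
Plus remaining 31000 bits of current packet: 756.098 μs.
Queuing delay = 12460 μs.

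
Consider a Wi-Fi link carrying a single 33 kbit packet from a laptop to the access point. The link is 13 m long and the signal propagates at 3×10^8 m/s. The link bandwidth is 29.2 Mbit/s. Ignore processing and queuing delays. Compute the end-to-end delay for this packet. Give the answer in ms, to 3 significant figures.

1.13 ms

L = 33000 bits.
Transmission delay = L/R = 33000 / 29200000 = 1.13014 ms.
Propagation delay = d/s = 13 m / 300000000 m/s = 4.33333e-05 ms.
Total = 1.13 ms.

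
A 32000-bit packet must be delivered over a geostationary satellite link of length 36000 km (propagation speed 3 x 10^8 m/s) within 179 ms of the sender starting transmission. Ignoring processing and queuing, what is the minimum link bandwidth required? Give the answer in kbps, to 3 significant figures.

Propagation delay = 36000000 / 300000000 = 120 ms.
Transmission budget = 179 − 120 = 59 ms.
R ≥ L / t_tx = 32000 bits / 0.059 s = 542 kbps.

542 kbps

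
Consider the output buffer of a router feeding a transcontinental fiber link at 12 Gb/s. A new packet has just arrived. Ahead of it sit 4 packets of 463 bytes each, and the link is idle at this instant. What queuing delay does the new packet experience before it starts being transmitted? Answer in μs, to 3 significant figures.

1.23 μs

Each queued packet: L/R = 3704/12000000000 = 0.308667 μs.
4 queued → 1.23467 μs.
Queuing delay = 1.23 μs.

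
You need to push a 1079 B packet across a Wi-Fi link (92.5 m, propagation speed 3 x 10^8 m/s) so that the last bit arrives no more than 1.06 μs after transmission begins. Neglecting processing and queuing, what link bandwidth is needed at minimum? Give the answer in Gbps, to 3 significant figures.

11.5 Gbps

L = 8632 bits.
Propagation delay = 92.5 / 300000000 = 0.308333 μs.
Transmission budget = 1.06 − 0.308333 = 0.751667 μs.
R ≥ L / t_tx = 8632 bits / 7.51667e-07 s = 11.5 Gbps.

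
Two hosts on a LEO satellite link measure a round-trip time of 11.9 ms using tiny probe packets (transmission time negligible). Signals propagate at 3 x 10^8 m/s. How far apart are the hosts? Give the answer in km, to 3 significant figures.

One-way propagation = RTT/2 = 5.95 ms.
d = s × t = 300000000 × 0.00595 = 1790 km.

1790 km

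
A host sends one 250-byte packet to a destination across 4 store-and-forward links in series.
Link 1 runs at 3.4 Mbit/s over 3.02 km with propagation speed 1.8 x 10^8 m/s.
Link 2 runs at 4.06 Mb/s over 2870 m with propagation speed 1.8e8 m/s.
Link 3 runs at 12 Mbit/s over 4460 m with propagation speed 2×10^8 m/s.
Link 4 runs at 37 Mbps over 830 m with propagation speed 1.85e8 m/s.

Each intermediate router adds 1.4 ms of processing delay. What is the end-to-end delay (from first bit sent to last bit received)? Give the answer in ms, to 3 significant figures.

L = 250 × 8 = 2000 bits.
Transmission delays (L/R per hop): 0.588235, 0.492611, 0.166667, 0.0540541 ms; sum = 1.30157 ms.
Propagation delays (d/s per hop): 0.0167778, 0.0159444, 0.0223, 0.00448649 ms; sum = 0.0595087 ms.
Processing at 3 router(s): 3 × 1.4 ms = 4.2 ms.
End-to-end = 5.56 ms.

5.56 ms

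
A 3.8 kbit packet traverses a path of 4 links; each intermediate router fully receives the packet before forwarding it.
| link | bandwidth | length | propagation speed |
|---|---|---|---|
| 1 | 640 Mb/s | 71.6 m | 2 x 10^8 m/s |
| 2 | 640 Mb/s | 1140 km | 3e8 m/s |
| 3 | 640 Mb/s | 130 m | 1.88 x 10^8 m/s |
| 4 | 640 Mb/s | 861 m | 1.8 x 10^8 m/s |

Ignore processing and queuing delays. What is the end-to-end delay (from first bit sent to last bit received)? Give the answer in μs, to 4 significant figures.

L = 3800 bits.
Transmission delay per hop = L/R = 3800/640000000 = 5.9375 μs; 4 hops → 23.75 μs.
Propagation delays (d/s per hop): 0.358, 3800, 0.691489, 4.78333 μs; sum = 3805.83 μs.
End-to-end = 3830 μs.

3830 μs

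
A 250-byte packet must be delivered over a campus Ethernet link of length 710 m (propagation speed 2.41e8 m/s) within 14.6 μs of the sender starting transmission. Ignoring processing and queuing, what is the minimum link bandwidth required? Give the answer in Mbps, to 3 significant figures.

L = 2000 bits.
Propagation delay = 710 / 241000000 = 2.94606 μs.
Transmission budget = 14.6 − 2.94606 = 11.6539 μs.
R ≥ L / t_tx = 2000 bits / 1.16539e-05 s = 172 Mbps.

172 Mbps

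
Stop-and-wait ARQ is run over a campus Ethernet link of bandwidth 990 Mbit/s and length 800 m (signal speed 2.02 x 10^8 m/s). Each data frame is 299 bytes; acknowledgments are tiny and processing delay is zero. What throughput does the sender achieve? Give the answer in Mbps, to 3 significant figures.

t_tx = L/R = 2392/990000000 = 2.41616e-06 s.
t_prop = 800/202000000 = 3.9604e-06 s; RTT = 7.92079e-06 s.
Cycle = t_tx + RTT = 1.0337e-05 s.
Throughput = L / cycle = 2392 / 1.0337e-05 = 231 Mbps.

231 Mbps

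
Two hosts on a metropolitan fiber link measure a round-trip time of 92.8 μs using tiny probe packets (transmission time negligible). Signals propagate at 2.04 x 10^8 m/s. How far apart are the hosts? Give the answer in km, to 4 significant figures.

9.466 km

One-way propagation = RTT/2 = 46.4 μs.
d = s × t = 204000000 × 4.64e-05 = 9.466 km.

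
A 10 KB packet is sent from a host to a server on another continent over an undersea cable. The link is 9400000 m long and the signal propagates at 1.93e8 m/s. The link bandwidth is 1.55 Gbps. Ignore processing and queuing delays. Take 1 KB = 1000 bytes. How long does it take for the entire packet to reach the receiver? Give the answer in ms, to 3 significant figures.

L = 80000 bits.
Transmission delay = L/R = 80000 / 1550000000 = 0.0516129 ms.
Propagation delay = d/s = 9400000 m / 193000000 m/s = 48.7047 ms.
Total = 48.8 ms.

48.8 ms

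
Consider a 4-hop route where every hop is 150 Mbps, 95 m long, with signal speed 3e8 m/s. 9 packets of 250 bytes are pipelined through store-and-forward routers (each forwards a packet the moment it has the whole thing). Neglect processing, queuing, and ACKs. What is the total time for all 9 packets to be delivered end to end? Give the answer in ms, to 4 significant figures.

0.1613 ms

Per-hop transmission t_tx = L/R = 2000/150000000 = 0.0133333 ms.
Per-hop propagation t_prop = 95/300000000 = 0.000316667 ms.
Pipeline fill: first packet needs 4·t_tx to clear all hops; remaining 8 packets each add one t_tx.
Total = (4+9-1)·t_tx + 4·t_prop = 12·0.0133333 + 4·0.000316667 = 0.1613 ms.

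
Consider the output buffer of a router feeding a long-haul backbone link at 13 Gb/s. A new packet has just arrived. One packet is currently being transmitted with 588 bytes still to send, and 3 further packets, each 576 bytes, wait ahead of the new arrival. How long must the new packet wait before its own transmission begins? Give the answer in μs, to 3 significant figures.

1.43 μs

Each queued packet: L/R = 4608/13000000000 = 0.354462 μs.
3 queued → 1.06338 μs.
Plus remaining 4704 bits of current packet: 0.361846 μs.
Queuing delay = 1.43 μs.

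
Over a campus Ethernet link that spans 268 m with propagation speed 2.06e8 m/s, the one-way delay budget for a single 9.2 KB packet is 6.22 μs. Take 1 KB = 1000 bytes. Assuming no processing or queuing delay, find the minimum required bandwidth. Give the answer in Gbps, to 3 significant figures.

L = 73600 bits.
Propagation delay = 268 / 206000000 = 1.30097 μs.
Transmission budget = 6.22 − 1.30097 = 4.91903 μs.
R ≥ L / t_tx = 73600 bits / 4.91903e-06 s = 15.0 Gbps.

15.0 Gbps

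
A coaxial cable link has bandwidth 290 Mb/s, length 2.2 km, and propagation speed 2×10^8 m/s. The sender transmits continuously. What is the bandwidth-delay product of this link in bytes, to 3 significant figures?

399 bytes

Propagation delay = 2200 / 200000000 = 1.1e-05 s.
BDP = R × t_prop = 290000000 × 1.1e-05 = 3190 bits.
In bytes: 3190/8 = 399 bytes.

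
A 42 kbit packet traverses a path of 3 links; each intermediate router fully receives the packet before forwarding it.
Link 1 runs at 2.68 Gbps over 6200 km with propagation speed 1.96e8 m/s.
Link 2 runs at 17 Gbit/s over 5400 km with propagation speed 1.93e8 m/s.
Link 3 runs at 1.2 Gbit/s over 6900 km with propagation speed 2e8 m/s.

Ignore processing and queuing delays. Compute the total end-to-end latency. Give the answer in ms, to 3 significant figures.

L = 42000 bits.
Transmission delays (L/R per hop): 0.0156716, 0.00247059, 0.035 ms; sum = 0.0531422 ms.
Propagation delays (d/s per hop): 31.6327, 27.9793, 34.5 ms; sum = 94.1119 ms.
End-to-end = 94.2 ms.

94.2 ms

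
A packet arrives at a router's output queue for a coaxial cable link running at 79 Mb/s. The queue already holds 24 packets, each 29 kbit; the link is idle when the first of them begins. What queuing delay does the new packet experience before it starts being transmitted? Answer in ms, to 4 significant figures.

8.810 ms

Each queued packet: L/R = 29000/79000000 = 0.367089 ms.
24 queued → 8.81013 ms.
Queuing delay = 8.810 ms.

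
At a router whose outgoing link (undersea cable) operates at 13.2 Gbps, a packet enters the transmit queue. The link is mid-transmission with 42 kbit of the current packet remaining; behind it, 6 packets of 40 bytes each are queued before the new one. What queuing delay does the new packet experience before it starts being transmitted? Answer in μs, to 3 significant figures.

Each queued packet: L/R = 320/13200000000 = 0.0242424 μs.
6 queued → 0.145455 μs.
Plus remaining 42000 bits of current packet: 3.18182 μs.
Queuing delay = 3.33 μs.

3.33 μs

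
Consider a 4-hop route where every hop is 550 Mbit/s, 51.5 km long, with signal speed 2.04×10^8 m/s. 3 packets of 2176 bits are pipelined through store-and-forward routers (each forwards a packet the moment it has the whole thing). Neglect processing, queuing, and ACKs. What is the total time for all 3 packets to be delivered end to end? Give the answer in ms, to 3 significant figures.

Per-hop transmission t_tx = L/R = 2176/550000000 = 0.00395636 ms.
Per-hop propagation t_prop = 51500/204000000 = 0.252451 ms.
Pipeline fill: first packet needs 4·t_tx to clear all hops; remaining 2 packets each add one t_tx.
Total = (4+3-1)·t_tx + 4·t_prop = 6·0.00395636 + 4·0.252451 = 1.03 ms.

1.03 ms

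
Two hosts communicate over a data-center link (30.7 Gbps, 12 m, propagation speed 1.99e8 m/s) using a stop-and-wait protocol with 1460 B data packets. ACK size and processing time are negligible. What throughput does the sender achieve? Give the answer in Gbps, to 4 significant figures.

23.31 Gbps

t_tx = L/R = 11680/30700000000 = 3.80456e-07 s.
t_prop = 12/199000000 = 6.03015e-08 s; RTT = 1.20603e-07 s.
Cycle = t_tx + RTT = 5.01059e-07 s.
Throughput = L / cycle = 11680 / 5.01059e-07 = 23.31 Gbps.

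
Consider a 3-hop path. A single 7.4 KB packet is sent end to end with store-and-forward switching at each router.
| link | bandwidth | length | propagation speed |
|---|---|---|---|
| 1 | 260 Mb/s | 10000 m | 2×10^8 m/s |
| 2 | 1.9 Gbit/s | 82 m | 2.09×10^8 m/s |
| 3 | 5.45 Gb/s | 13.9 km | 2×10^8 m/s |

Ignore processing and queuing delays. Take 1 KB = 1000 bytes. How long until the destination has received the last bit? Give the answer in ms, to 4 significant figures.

0.3896 ms

L = 59200 bits.
Transmission delays (L/R per hop): 0.227692, 0.0311579, 0.0108624 ms; sum = 0.269713 ms.
Propagation delays (d/s per hop): 0.05, 0.000392344, 0.0695 ms; sum = 0.119892 ms.
End-to-end = 0.3896 ms.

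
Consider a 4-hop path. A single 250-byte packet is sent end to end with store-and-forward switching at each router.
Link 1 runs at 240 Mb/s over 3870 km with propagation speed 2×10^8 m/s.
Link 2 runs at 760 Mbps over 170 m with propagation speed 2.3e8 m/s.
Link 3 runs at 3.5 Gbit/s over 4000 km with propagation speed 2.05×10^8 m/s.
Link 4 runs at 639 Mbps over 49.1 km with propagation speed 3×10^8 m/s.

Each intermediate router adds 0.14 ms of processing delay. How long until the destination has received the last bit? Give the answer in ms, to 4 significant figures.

39.46 ms

L = 250 × 8 = 2000 bits.
Transmission delays (L/R per hop): 0.00833333, 0.00263158, 0.000571429, 0.00312989 ms; sum = 0.0146662 ms.
Propagation delays (d/s per hop): 19.35, 0.00073913, 19.5122, 0.163667 ms; sum = 39.0266 ms.
Processing at 3 router(s): 3 × 0.14 ms = 0.42 ms.
End-to-end = 39.46 ms.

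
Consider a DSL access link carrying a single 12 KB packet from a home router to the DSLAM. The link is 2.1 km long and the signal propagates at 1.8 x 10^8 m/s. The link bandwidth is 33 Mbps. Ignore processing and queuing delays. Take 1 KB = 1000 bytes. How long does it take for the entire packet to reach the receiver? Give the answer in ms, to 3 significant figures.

L = 96000 bits.
Transmission delay = L/R = 96000 / 33000000 = 2.90909 ms.
Propagation delay = d/s = 2100 m / 180000000 m/s = 0.0116667 ms.
Total = 2.92 ms.

2.92 ms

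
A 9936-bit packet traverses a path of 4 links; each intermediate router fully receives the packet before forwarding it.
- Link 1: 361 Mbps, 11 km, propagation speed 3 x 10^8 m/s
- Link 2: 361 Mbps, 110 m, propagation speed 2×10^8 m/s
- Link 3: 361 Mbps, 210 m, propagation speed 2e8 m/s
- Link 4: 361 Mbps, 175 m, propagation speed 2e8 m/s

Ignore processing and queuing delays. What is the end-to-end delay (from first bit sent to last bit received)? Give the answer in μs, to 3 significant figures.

Transmission delay per hop = L/R = 9936/361000000 = 27.5235 μs; 4 hops → 110.094 μs.
Propagation delays (d/s per hop): 36.6667, 0.55, 1.05, 0.875 μs; sum = 39.1417 μs.
End-to-end = 149 μs.

149 μs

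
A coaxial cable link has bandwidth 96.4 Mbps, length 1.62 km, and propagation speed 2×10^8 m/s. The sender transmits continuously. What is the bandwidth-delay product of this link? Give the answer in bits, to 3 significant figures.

781 bits

Propagation delay = 1620 / 200000000 = 8.1e-06 s.
BDP = R × t_prop = 96400000 × 8.1e-06 = 780.84 bits.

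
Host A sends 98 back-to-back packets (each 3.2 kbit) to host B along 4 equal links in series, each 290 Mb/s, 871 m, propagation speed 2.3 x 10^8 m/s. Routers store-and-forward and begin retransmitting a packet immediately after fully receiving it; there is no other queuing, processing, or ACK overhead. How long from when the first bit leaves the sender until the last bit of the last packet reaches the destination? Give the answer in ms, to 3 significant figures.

1.13 ms

Per-hop transmission t_tx = L/R = 3200/290000000 = 0.0110345 ms.
Per-hop propagation t_prop = 871/2.3e+08 = 0.00378696 ms.
Pipeline fill: first packet needs 4·t_tx to clear all hops; remaining 97 packets each add one t_tx.
Total = (4+98-1)·t_tx + 4·t_prop = 101·0.0110345 + 4·0.00378696 = 1.13 ms.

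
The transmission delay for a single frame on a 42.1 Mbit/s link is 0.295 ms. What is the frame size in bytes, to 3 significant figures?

L = R × t_tx = 42100000 b/s × 0.000295 s = 12419.5 bits.
In bytes: 12419.5 / 8 = 1550 bytes.

1550 bytes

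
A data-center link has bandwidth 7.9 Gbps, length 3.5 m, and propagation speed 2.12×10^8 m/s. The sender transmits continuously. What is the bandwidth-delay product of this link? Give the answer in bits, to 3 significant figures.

Propagation delay = 3.5 / 212000000 = 1.65094e-08 s.
BDP = R × t_prop = 7900000000 × 1.65094e-08 = 130.425 bits.

130 bits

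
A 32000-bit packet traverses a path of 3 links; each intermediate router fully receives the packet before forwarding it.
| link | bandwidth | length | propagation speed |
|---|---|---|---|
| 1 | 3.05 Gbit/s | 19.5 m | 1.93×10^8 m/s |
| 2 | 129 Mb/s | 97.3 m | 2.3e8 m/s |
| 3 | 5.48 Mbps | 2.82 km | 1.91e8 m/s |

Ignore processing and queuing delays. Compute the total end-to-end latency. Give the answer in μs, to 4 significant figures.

6113 μs

Transmission delays (L/R per hop): 10.4918, 248.062, 5839.42 μs; sum = 6097.97 μs.
Propagation delays (d/s per hop): 0.101036, 0.423043, 14.7644 μs; sum = 15.2885 μs.
End-to-end = 6113 μs.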